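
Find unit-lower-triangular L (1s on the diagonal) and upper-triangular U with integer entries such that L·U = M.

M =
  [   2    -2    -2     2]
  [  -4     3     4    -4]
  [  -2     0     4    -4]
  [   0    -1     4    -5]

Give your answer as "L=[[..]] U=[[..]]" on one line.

  row1 -= -2·row0 → [0,-1,0,0]
  row2 -= -1·row0 → [0,-2,2,-2]
  row3 -= 0·row0 → [0,-1,4,-5]
  row2 -= 2·row1 → [0,0,2,-2]
  row3 -= 1·row1 → [0,0,4,-5]
  row3 -= 2·row2 → [0,0,0,-1]

L=[[1,0,0,0],[-2,1,0,0],[-1,2,1,0],[0,1,2,1]] U=[[2,-2,-2,2],[0,-1,0,0],[0,0,2,-2],[0,0,0,-1]]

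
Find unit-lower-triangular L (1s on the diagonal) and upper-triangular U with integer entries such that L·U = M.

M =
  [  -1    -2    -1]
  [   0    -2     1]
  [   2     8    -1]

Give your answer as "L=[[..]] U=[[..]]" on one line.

  r1 -= 0·r0 → [0,-2,1]
  r2 -= -2·r0 → [0,4,-3]
  r2 -= -2·r1 → [0,0,-1]

L=[[1,0,0],[0,1,0],[-2,-2,1]] U=[[-1,-2,-1],[0,-2,1],[0,0,-1]]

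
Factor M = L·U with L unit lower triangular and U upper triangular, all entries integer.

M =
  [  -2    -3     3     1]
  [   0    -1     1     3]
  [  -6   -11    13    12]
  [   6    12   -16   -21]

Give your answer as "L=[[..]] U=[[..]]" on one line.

  r1 -= 0·r0 → [0,-1,1,3]
  r2 -= 3·r0 → [0,-2,4,9]
  r3 -= -3·r0 → [0,3,-7,-18]
  r2 -= 2·r1 → [0,0,2,3]
  r3 -= -3·r1 → [0,0,-4,-9]
  r3 -= -2·r2 → [0,0,0,-3]

L=[[1,0,0,0],[0,1,0,0],[3,2,1,0],[-3,-3,-2,1]] U=[[-2,-3,3,1],[0,-1,1,3],[0,0,2,3],[0,0,0,-3]]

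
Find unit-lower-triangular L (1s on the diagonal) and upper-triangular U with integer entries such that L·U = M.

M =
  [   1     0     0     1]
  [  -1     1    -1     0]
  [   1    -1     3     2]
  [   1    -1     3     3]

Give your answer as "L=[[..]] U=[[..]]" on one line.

L=[[1,0,0,0],[-1,1,0,0],[1,-1,1,0],[1,-1,1,1]] U=[[1,0,0,1],[0,1,-1,1],[0,0,2,2],[0,0,0,1]]

  r1 -= -1·r0 → [0,1,-1,1]
  r2 -= 1·r0 → [0,-1,3,1]
  r3 -= 1·r0 → [0,-1,3,2]
  r2 -= -1·r1 → [0,0,2,2]
  r3 -= -1·r1 → [0,0,2,3]
  r3 -= 1·r2 → [0,0,0,1]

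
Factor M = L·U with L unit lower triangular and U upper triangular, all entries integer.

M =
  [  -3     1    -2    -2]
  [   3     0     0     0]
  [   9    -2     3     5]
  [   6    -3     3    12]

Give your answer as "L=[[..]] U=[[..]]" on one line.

L=[[1,0,0,0],[-1,1,0,0],[-3,1,1,0],[-2,-1,3,1]] U=[[-3,1,-2,-2],[0,1,-2,-2],[0,0,-1,1],[0,0,0,3]]

  R1 -= -1·R0 → [0,1,-2,-2]
  R2 -= -3·R0 → [0,1,-3,-1]
  R3 -= -2·R0 → [0,-1,-1,8]
  R2 -= 1·R1 → [0,0,-1,1]
  R3 -= -1·R1 → [0,0,-3,6]
  R3 -= 3·R2 → [0,0,0,3]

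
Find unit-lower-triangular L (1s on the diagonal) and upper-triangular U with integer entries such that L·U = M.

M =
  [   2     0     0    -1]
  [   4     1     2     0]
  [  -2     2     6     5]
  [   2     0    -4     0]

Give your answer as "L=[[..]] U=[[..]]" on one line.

L=[[1,0,0,0],[2,1,0,0],[-1,2,1,0],[1,0,-2,1]] U=[[2,0,0,-1],[0,1,2,2],[0,0,2,0],[0,0,0,1]]

  R1 -= 2·R0 → [0,1,2,2]
  R2 -= -1·R0 → [0,2,6,4]
  R3 -= 1·R0 → [0,0,-4,1]
  R2 -= 2·R1 → [0,0,2,0]
  R3 -= 0·R1 → [0,0,-4,1]
  R3 -= -2·R2 → [0,0,0,1]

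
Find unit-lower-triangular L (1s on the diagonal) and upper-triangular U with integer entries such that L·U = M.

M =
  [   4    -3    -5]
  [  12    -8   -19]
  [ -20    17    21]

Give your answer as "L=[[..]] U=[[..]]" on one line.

L=[[1,0,0],[3,1,0],[-5,2,1]] U=[[4,-3,-5],[0,1,-4],[0,0,4]]

  row1 -= 3·row0 → [0,1,-4]
  row2 -= -5·row0 → [0,2,-4]
  row2 -= 2·row1 → [0,0,4]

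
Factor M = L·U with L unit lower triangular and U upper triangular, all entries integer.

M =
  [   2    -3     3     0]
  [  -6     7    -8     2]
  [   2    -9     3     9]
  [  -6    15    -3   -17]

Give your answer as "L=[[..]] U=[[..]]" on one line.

L=[[1,0,0,0],[-3,1,0,0],[1,3,1,0],[-3,-3,-3,1]] U=[[2,-3,3,0],[0,-2,1,2],[0,0,-3,3],[0,0,0,-2]]

  R1 -= -3·R0 → [0,-2,1,2]
  R2 -= 1·R0 → [0,-6,0,9]
  R3 -= -3·R0 → [0,6,6,-17]
  R2 -= 3·R1 → [0,0,-3,3]
  R3 -= -3·R1 → [0,0,9,-11]
  R3 -= -3·R2 → [0,0,0,-2]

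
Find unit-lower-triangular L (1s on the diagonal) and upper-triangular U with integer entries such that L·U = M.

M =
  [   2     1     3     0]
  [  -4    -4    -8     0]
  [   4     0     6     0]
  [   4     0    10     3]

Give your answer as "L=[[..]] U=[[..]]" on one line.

L=[[1,0,0,0],[-2,1,0,0],[2,1,1,0],[2,1,3,1]] U=[[2,1,3,0],[0,-2,-2,0],[0,0,2,0],[0,0,0,3]]

  row1 -= -2·row0 → [0,-2,-2,0]
  row2 -= 2·row0 → [0,-2,0,0]
  row3 -= 2·row0 → [0,-2,4,3]
  row2 -= 1·row1 → [0,0,2,0]
  row3 -= 1·row1 → [0,0,6,3]
  row3 -= 3·row2 → [0,0,0,3]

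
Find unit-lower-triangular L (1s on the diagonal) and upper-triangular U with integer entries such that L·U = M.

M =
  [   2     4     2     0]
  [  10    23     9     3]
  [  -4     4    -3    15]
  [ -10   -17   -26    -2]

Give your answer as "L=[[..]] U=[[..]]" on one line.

  r1 -= 5·r0 → [0,3,-1,3]
  r2 -= -2·r0 → [0,12,1,15]
  r3 -= -5·r0 → [0,3,-16,-2]
  r2 -= 4·r1 → [0,0,5,3]
  r3 -= 1·r1 → [0,0,-15,-5]
  r3 -= -3·r2 → [0,0,0,4]

L=[[1,0,0,0],[5,1,0,0],[-2,4,1,0],[-5,1,-3,1]] U=[[2,4,2,0],[0,3,-1,3],[0,0,5,3],[0,0,0,4]]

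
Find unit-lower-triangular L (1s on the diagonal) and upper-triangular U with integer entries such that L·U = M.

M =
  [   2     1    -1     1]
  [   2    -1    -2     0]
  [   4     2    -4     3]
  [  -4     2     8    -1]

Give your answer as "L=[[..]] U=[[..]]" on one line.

L=[[1,0,0,0],[1,1,0,0],[2,0,1,0],[-2,-2,-2,1]] U=[[2,1,-1,1],[0,-2,-1,-1],[0,0,-2,1],[0,0,0,1]]

  r1 -= 1·r0 → [0,-2,-1,-1]
  r2 -= 2·r0 → [0,0,-2,1]
  r3 -= -2·r0 → [0,4,6,1]
  r2 -= 0·r1 → [0,0,-2,1]
  r3 -= -2·r1 → [0,0,4,-1]
  r3 -= -2·r2 → [0,0,0,1]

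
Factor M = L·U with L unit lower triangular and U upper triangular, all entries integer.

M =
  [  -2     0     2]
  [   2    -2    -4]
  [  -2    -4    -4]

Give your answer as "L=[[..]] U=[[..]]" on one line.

L=[[1,0,0],[-1,1,0],[1,2,1]] U=[[-2,0,2],[0,-2,-2],[0,0,-2]]

  row1 -= -1·row0 → [0,-2,-2]
  row2 -= 1·row0 → [0,-4,-6]
  row2 -= 2·row1 → [0,0,-2]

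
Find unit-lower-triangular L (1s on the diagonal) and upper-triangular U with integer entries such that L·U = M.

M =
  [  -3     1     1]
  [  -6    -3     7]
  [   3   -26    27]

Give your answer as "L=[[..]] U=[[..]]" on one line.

L=[[1,0,0],[2,1,0],[-1,5,1]] U=[[-3,1,1],[0,-5,5],[0,0,3]]

  row1 -= 2·row0 → [0,-5,5]
  row2 -= -1·row0 → [0,-25,28]
  row2 -= 5·row1 → [0,0,3]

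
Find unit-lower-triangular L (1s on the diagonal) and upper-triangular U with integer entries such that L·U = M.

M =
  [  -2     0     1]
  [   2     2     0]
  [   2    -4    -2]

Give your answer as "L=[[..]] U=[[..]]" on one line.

  row1 -= -1·row0 → [0,2,1]
  row2 -= -1·row0 → [0,-4,-1]
  row2 -= -2·row1 → [0,0,1]

L=[[1,0,0],[-1,1,0],[-1,-2,1]] U=[[-2,0,1],[0,2,1],[0,0,1]]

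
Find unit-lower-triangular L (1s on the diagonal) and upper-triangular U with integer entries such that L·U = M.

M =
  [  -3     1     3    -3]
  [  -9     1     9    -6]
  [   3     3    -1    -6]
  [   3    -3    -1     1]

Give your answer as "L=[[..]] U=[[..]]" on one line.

  r1 -= 3·r0 → [0,-2,0,3]
  r2 -= -1·r0 → [0,4,2,-9]
  r3 -= -1·r0 → [0,-2,2,-2]
  r2 -= -2·r1 → [0,0,2,-3]
  r3 -= 1·r1 → [0,0,2,-5]
  r3 -= 1·r2 → [0,0,0,-2]

L=[[1,0,0,0],[3,1,0,0],[-1,-2,1,0],[-1,1,1,1]] U=[[-3,1,3,-3],[0,-2,0,3],[0,0,2,-3],[0,0,0,-2]]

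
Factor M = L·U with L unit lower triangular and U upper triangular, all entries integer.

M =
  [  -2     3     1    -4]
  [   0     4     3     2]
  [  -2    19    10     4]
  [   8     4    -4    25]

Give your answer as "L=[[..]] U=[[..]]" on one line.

L=[[1,0,0,0],[0,1,0,0],[1,4,1,0],[-4,4,4,1]] U=[[-2,3,1,-4],[0,4,3,2],[0,0,-3,0],[0,0,0,1]]

  R1 -= 0·R0 → [0,4,3,2]
  R2 -= 1·R0 → [0,16,9,8]
  R3 -= -4·R0 → [0,16,0,9]
  R2 -= 4·R1 → [0,0,-3,0]
  R3 -= 4·R1 → [0,0,-12,1]
  R3 -= 4·R2 → [0,0,0,1]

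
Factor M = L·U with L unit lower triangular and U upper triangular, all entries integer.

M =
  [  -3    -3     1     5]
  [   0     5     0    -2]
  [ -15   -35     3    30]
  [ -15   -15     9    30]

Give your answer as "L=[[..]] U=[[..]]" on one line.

L=[[1,0,0,0],[0,1,0,0],[5,-4,1,0],[5,0,-2,1]] U=[[-3,-3,1,5],[0,5,0,-2],[0,0,-2,-3],[0,0,0,-1]]

  R1 -= 0·R0 → [0,5,0,-2]
  R2 -= 5·R0 → [0,-20,-2,5]
  R3 -= 5·R0 → [0,0,4,5]
  R2 -= -4·R1 → [0,0,-2,-3]
  R3 -= 0·R1 → [0,0,4,5]
  R3 -= -2·R2 → [0,0,0,-1]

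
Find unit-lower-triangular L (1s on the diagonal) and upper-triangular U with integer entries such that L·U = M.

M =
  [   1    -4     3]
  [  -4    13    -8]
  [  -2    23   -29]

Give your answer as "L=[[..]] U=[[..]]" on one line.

  R1 -= -4·R0 → [0,-3,4]
  R2 -= -2·R0 → [0,15,-23]
  R2 -= -5·R1 → [0,0,-3]

L=[[1,0,0],[-4,1,0],[-2,-5,1]] U=[[1,-4,3],[0,-3,4],[0,0,-3]]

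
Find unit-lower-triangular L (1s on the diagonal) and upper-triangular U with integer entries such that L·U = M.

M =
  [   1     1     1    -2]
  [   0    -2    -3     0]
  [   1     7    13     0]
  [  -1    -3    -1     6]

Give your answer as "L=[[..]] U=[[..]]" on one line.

  R1 -= 0·R0 → [0,-2,-3,0]
  R2 -= 1·R0 → [0,6,12,2]
  R3 -= -1·R0 → [0,-2,0,4]
  R2 -= -3·R1 → [0,0,3,2]
  R3 -= 1·R1 → [0,0,3,4]
  R3 -= 1·R2 → [0,0,0,2]

L=[[1,0,0,0],[0,1,0,0],[1,-3,1,0],[-1,1,1,1]] U=[[1,1,1,-2],[0,-2,-3,0],[0,0,3,2],[0,0,0,2]]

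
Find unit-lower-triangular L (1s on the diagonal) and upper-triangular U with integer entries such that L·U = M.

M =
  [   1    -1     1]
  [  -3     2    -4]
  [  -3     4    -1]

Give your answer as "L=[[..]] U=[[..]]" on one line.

  row1 -= -3·row0 → [0,-1,-1]
  row2 -= -3·row0 → [0,1,2]
  row2 -= -1·row1 → [0,0,1]

L=[[1,0,0],[-3,1,0],[-3,-1,1]] U=[[1,-1,1],[0,-1,-1],[0,0,1]]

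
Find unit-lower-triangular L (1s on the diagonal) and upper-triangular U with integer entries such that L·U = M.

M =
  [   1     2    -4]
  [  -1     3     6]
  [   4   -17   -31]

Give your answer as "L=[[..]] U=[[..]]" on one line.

  row1 -= -1·row0 → [0,5,2]
  row2 -= 4·row0 → [0,-25,-15]
  row2 -= -5·row1 → [0,0,-5]

L=[[1,0,0],[-1,1,0],[4,-5,1]] U=[[1,2,-4],[0,5,2],[0,0,-5]]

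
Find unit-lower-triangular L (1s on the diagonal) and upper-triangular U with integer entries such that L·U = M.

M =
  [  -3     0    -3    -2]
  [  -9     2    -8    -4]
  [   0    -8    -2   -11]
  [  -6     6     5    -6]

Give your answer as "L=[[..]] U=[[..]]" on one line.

  r1 -= 3·r0 → [0,2,1,2]
  r2 -= 0·r0 → [0,-8,-2,-11]
  r3 -= 2·r0 → [0,6,11,-2]
  r2 -= -4·r1 → [0,0,2,-3]
  r3 -= 3·r1 → [0,0,8,-8]
  r3 -= 4·r2 → [0,0,0,4]

L=[[1,0,0,0],[3,1,0,0],[0,-4,1,0],[2,3,4,1]] U=[[-3,0,-3,-2],[0,2,1,2],[0,0,2,-3],[0,0,0,4]]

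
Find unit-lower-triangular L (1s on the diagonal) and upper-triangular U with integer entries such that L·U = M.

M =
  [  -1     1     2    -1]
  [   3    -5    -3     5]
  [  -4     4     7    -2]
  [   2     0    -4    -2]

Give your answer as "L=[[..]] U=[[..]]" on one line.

  r1 -= -3·r0 → [0,-2,3,2]
  r2 -= 4·r0 → [0,0,-1,2]
  r3 -= -2·r0 → [0,2,0,-4]
  r2 -= 0·r1 → [0,0,-1,2]
  r3 -= -1·r1 → [0,0,3,-2]
  r3 -= -3·r2 → [0,0,0,4]

L=[[1,0,0,0],[-3,1,0,0],[4,0,1,0],[-2,-1,-3,1]] U=[[-1,1,2,-1],[0,-2,3,2],[0,0,-1,2],[0,0,0,4]]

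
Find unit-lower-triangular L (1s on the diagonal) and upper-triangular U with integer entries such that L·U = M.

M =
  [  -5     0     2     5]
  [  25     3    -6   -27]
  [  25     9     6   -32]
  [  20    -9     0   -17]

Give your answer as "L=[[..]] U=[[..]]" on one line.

L=[[1,0,0,0],[-5,1,0,0],[-5,3,1,0],[-4,-3,5,1]] U=[[-5,0,2,5],[0,3,4,-2],[0,0,4,-1],[0,0,0,2]]

  row1 -= -5·row0 → [0,3,4,-2]
  row2 -= -5·row0 → [0,9,16,-7]
  row3 -= -4·row0 → [0,-9,8,3]
  row2 -= 3·row1 → [0,0,4,-1]
  row3 -= -3·row1 → [0,0,20,-3]
  row3 -= 5·row2 → [0,0,0,2]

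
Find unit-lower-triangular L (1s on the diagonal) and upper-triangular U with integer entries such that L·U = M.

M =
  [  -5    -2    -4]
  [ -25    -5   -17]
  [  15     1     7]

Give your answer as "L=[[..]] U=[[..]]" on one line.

  r1 -= 5·r0 → [0,5,3]
  r2 -= -3·r0 → [0,-5,-5]
  r2 -= -1·r1 → [0,0,-2]

L=[[1,0,0],[5,1,0],[-3,-1,1]] U=[[-5,-2,-4],[0,5,3],[0,0,-2]]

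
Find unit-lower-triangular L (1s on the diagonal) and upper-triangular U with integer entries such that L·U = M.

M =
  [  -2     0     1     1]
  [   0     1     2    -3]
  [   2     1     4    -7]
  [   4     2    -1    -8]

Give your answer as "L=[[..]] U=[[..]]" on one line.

  row1 -= 0·row0 → [0,1,2,-3]
  row2 -= -1·row0 → [0,1,5,-6]
  row3 -= -2·row0 → [0,2,1,-6]
  row2 -= 1·row1 → [0,0,3,-3]
  row3 -= 2·row1 → [0,0,-3,0]
  row3 -= -1·row2 → [0,0,0,-3]

L=[[1,0,0,0],[0,1,0,0],[-1,1,1,0],[-2,2,-1,1]] U=[[-2,0,1,1],[0,1,2,-3],[0,0,3,-3],[0,0,0,-3]]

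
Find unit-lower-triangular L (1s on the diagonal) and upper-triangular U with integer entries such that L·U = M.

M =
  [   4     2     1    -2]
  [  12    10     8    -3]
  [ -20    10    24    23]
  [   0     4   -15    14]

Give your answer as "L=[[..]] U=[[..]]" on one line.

L=[[1,0,0,0],[3,1,0,0],[-5,5,1,0],[0,1,-5,1]] U=[[4,2,1,-2],[0,4,5,3],[0,0,4,-2],[0,0,0,1]]

  row1 -= 3·row0 → [0,4,5,3]
  row2 -= -5·row0 → [0,20,29,13]
  row3 -= 0·row0 → [0,4,-15,14]
  row2 -= 5·row1 → [0,0,4,-2]
  row3 -= 1·row1 → [0,0,-20,11]
  row3 -= -5·row2 → [0,0,0,1]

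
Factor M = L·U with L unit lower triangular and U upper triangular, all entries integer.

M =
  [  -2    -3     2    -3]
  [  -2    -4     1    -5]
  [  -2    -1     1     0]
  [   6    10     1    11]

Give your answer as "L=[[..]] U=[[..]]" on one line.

  R1 -= 1·R0 → [0,-1,-1,-2]
  R2 -= 1·R0 → [0,2,-1,3]
  R3 -= -3·R0 → [0,1,7,2]
  R2 -= -2·R1 → [0,0,-3,-1]
  R3 -= -1·R1 → [0,0,6,0]
  R3 -= -2·R2 → [0,0,0,-2]

L=[[1,0,0,0],[1,1,0,0],[1,-2,1,0],[-3,-1,-2,1]] U=[[-2,-3,2,-3],[0,-1,-1,-2],[0,0,-3,-1],[0,0,0,-2]]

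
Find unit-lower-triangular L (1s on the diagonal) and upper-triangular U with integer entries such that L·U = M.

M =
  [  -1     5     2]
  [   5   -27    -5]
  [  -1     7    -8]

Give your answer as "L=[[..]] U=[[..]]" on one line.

L=[[1,0,0],[-5,1,0],[1,-1,1]] U=[[-1,5,2],[0,-2,5],[0,0,-5]]

  r1 -= -5·r0 → [0,-2,5]
  r2 -= 1·r0 → [0,2,-10]
  r2 -= -1·r1 → [0,0,-5]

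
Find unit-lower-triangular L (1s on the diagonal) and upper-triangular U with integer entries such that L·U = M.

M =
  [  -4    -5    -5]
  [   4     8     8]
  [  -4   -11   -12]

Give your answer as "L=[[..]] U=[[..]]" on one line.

L=[[1,0,0],[-1,1,0],[1,-2,1]] U=[[-4,-5,-5],[0,3,3],[0,0,-1]]

  row1 -= -1·row0 → [0,3,3]
  row2 -= 1·row0 → [0,-6,-7]
  row2 -= -2·row1 → [0,0,-1]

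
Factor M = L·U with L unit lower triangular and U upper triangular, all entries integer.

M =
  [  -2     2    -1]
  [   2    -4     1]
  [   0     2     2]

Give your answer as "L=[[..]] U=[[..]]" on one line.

L=[[1,0,0],[-1,1,0],[0,-1,1]] U=[[-2,2,-1],[0,-2,0],[0,0,2]]

  r1 -= -1·r0 → [0,-2,0]
  r2 -= 0·r0 → [0,2,2]
  r2 -= -1·r1 → [0,0,2]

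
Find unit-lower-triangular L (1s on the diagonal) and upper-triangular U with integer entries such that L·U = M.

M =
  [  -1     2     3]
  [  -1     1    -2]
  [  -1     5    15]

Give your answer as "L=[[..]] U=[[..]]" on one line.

L=[[1,0,0],[1,1,0],[1,-3,1]] U=[[-1,2,3],[0,-1,-5],[0,0,-3]]

  row1 -= 1·row0 → [0,-1,-5]
  row2 -= 1·row0 → [0,3,12]
  row2 -= -3·row1 → [0,0,-3]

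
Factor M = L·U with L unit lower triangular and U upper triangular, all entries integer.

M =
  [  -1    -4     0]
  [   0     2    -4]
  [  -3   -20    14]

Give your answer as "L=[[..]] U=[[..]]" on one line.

  R1 -= 0·R0 → [0,2,-4]
  R2 -= 3·R0 → [0,-8,14]
  R2 -= -4·R1 → [0,0,-2]

L=[[1,0,0],[0,1,0],[3,-4,1]] U=[[-1,-4,0],[0,2,-4],[0,0,-2]]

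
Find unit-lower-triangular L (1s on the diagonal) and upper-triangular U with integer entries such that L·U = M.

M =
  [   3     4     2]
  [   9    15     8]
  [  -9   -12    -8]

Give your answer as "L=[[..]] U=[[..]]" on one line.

  row1 -= 3·row0 → [0,3,2]
  row2 -= -3·row0 → [0,0,-2]
  row2 -= 0·row1 → [0,0,-2]

L=[[1,0,0],[3,1,0],[-3,0,1]] U=[[3,4,2],[0,3,2],[0,0,-2]]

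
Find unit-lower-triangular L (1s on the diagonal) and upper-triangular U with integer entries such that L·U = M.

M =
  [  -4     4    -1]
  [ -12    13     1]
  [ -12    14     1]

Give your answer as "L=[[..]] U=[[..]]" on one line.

L=[[1,0,0],[3,1,0],[3,2,1]] U=[[-4,4,-1],[0,1,4],[0,0,-4]]

  row1 -= 3·row0 → [0,1,4]
  row2 -= 3·row0 → [0,2,4]
  row2 -= 2·row1 → [0,0,-4]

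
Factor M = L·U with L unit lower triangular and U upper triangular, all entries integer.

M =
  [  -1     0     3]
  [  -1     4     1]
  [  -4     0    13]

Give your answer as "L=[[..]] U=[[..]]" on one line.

  r1 -= 1·r0 → [0,4,-2]
  r2 -= 4·r0 → [0,0,1]
  r2 -= 0·r1 → [0,0,1]

L=[[1,0,0],[1,1,0],[4,0,1]] U=[[-1,0,3],[0,4,-2],[0,0,1]]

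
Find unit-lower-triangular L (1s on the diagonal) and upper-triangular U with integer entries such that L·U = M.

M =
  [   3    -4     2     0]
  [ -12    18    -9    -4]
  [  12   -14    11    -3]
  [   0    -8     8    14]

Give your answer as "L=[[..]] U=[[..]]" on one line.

  R1 -= -4·R0 → [0,2,-1,-4]
  R2 -= 4·R0 → [0,2,3,-3]
  R3 -= 0·R0 → [0,-8,8,14]
  R2 -= 1·R1 → [0,0,4,1]
  R3 -= -4·R1 → [0,0,4,-2]
  R3 -= 1·R2 → [0,0,0,-3]

L=[[1,0,0,0],[-4,1,0,0],[4,1,1,0],[0,-4,1,1]] U=[[3,-4,2,0],[0,2,-1,-4],[0,0,4,1],[0,0,0,-3]]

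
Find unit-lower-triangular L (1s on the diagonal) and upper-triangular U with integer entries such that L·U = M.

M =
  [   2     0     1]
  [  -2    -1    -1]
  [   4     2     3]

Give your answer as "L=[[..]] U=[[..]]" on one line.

L=[[1,0,0],[-1,1,0],[2,-2,1]] U=[[2,0,1],[0,-1,0],[0,0,1]]

  row1 -= -1·row0 → [0,-1,0]
  row2 -= 2·row0 → [0,2,1]
  row2 -= -2·row1 → [0,0,1]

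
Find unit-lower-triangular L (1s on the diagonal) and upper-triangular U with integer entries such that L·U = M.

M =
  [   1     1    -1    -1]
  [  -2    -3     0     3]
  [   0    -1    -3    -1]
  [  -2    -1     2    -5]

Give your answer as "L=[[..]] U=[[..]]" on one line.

L=[[1,0,0,0],[-2,1,0,0],[0,1,1,0],[-2,-1,2,1]] U=[[1,1,-1,-1],[0,-1,-2,1],[0,0,-1,-2],[0,0,0,-2]]

  R1 -= -2·R0 → [0,-1,-2,1]
  R2 -= 0·R0 → [0,-1,-3,-1]
  R3 -= -2·R0 → [0,1,0,-7]
  R2 -= 1·R1 → [0,0,-1,-2]
  R3 -= -1·R1 → [0,0,-2,-6]
  R3 -= 2·R2 → [0,0,0,-2]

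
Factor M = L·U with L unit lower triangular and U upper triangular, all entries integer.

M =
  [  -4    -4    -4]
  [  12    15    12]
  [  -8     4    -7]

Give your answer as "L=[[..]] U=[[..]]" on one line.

L=[[1,0,0],[-3,1,0],[2,4,1]] U=[[-4,-4,-4],[0,3,0],[0,0,1]]

  row1 -= -3·row0 → [0,3,0]
  row2 -= 2·row0 → [0,12,1]
  row2 -= 4·row1 → [0,0,1]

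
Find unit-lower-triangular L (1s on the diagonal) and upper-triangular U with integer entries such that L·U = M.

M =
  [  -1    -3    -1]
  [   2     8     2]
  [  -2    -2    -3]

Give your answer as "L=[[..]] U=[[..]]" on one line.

L=[[1,0,0],[-2,1,0],[2,2,1]] U=[[-1,-3,-1],[0,2,0],[0,0,-1]]

  row1 -= -2·row0 → [0,2,0]
  row2 -= 2·row0 → [0,4,-1]
  row2 -= 2·row1 → [0,0,-1]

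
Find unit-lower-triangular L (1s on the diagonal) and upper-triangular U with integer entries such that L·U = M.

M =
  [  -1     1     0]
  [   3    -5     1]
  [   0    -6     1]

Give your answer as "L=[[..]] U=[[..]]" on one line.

  r1 -= -3·r0 → [0,-2,1]
  r2 -= 0·r0 → [0,-6,1]
  r2 -= 3·r1 → [0,0,-2]

L=[[1,0,0],[-3,1,0],[0,3,1]] U=[[-1,1,0],[0,-2,1],[0,0,-2]]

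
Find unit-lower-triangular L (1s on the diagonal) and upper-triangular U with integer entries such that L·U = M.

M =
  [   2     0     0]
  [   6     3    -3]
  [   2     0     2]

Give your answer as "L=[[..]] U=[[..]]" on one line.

L=[[1,0,0],[3,1,0],[1,0,1]] U=[[2,0,0],[0,3,-3],[0,0,2]]

  R1 -= 3·R0 → [0,3,-3]
  R2 -= 1·R0 → [0,0,2]
  R2 -= 0·R1 → [0,0,2]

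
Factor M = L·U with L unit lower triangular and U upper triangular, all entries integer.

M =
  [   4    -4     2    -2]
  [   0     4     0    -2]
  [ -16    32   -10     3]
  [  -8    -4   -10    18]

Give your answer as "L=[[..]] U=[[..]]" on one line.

  R1 -= 0·R0 → [0,4,0,-2]
  R2 -= -4·R0 → [0,16,-2,-5]
  R3 -= -2·R0 → [0,-12,-6,14]
  R2 -= 4·R1 → [0,0,-2,3]
  R3 -= -3·R1 → [0,0,-6,8]
  R3 -= 3·R2 → [0,0,0,-1]

L=[[1,0,0,0],[0,1,0,0],[-4,4,1,0],[-2,-3,3,1]] U=[[4,-4,2,-2],[0,4,0,-2],[0,0,-2,3],[0,0,0,-1]]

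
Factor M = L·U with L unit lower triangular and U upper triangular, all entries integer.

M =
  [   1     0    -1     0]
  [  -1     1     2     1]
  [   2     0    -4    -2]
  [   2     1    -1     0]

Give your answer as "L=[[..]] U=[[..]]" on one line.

L=[[1,0,0,0],[-1,1,0,0],[2,0,1,0],[2,1,0,1]] U=[[1,0,-1,0],[0,1,1,1],[0,0,-2,-2],[0,0,0,-1]]

  row1 -= -1·row0 → [0,1,1,1]
  row2 -= 2·row0 → [0,0,-2,-2]
  row3 -= 2·row0 → [0,1,1,0]
  row2 -= 0·row1 → [0,0,-2,-2]
  row3 -= 1·row1 → [0,0,0,-1]
  row3 -= 0·row2 → [0,0,0,-1]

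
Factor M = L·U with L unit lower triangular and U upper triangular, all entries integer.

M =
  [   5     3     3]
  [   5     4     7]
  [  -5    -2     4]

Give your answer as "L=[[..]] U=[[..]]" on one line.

  R1 -= 1·R0 → [0,1,4]
  R2 -= -1·R0 → [0,1,7]
  R2 -= 1·R1 → [0,0,3]

L=[[1,0,0],[1,1,0],[-1,1,1]] U=[[5,3,3],[0,1,4],[0,0,3]]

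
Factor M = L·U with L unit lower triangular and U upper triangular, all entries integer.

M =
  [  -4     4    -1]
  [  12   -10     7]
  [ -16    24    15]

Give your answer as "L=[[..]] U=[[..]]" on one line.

  r1 -= -3·r0 → [0,2,4]
  r2 -= 4·r0 → [0,8,19]
  r2 -= 4·r1 → [0,0,3]

L=[[1,0,0],[-3,1,0],[4,4,1]] U=[[-4,4,-1],[0,2,4],[0,0,3]]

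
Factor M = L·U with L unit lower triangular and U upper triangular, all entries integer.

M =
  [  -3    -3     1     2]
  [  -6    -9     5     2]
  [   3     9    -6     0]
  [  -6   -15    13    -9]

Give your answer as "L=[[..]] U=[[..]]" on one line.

L=[[1,0,0,0],[2,1,0,0],[-1,-2,1,0],[2,3,2,1]] U=[[-3,-3,1,2],[0,-3,3,-2],[0,0,1,-2],[0,0,0,-3]]

  r1 -= 2·r0 → [0,-3,3,-2]
  r2 -= -1·r0 → [0,6,-5,2]
  r3 -= 2·r0 → [0,-9,11,-13]
  r2 -= -2·r1 → [0,0,1,-2]
  r3 -= 3·r1 → [0,0,2,-7]
  r3 -= 2·r2 → [0,0,0,-3]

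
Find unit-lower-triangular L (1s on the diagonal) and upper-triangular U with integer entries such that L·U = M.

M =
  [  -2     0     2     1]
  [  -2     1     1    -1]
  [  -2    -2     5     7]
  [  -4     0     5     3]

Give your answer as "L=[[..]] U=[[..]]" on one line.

  R1 -= 1·R0 → [0,1,-1,-2]
  R2 -= 1·R0 → [0,-2,3,6]
  R3 -= 2·R0 → [0,0,1,1]
  R2 -= -2·R1 → [0,0,1,2]
  R3 -= 0·R1 → [0,0,1,1]
  R3 -= 1·R2 → [0,0,0,-1]

L=[[1,0,0,0],[1,1,0,0],[1,-2,1,0],[2,0,1,1]] U=[[-2,0,2,1],[0,1,-1,-2],[0,0,1,2],[0,0,0,-1]]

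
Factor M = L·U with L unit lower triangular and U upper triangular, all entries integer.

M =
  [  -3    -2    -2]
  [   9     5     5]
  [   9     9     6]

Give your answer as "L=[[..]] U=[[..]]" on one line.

  R1 -= -3·R0 → [0,-1,-1]
  R2 -= -3·R0 → [0,3,0]
  R2 -= -3·R1 → [0,0,-3]

L=[[1,0,0],[-3,1,0],[-3,-3,1]] U=[[-3,-2,-2],[0,-1,-1],[0,0,-3]]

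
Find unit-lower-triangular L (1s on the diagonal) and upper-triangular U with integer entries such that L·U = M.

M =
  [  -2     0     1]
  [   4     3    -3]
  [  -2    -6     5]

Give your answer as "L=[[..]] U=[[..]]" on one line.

  r1 -= -2·r0 → [0,3,-1]
  r2 -= 1·r0 → [0,-6,4]
  r2 -= -2·r1 → [0,0,2]

L=[[1,0,0],[-2,1,0],[1,-2,1]] U=[[-2,0,1],[0,3,-1],[0,0,2]]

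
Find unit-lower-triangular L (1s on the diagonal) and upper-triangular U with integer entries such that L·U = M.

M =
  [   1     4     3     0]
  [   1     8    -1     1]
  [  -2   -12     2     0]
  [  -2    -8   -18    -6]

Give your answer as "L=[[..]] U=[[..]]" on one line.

L=[[1,0,0,0],[1,1,0,0],[-2,-1,1,0],[-2,0,-3,1]] U=[[1,4,3,0],[0,4,-4,1],[0,0,4,1],[0,0,0,-3]]

  r1 -= 1·r0 → [0,4,-4,1]
  r2 -= -2·r0 → [0,-4,8,0]
  r3 -= -2·r0 → [0,0,-12,-6]
  r2 -= -1·r1 → [0,0,4,1]
  r3 -= 0·r1 → [0,0,-12,-6]
  r3 -= -3·r2 → [0,0,0,-3]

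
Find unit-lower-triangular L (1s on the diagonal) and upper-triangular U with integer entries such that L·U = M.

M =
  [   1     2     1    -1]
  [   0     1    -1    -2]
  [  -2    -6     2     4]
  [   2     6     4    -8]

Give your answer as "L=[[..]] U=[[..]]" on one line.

  R1 -= 0·R0 → [0,1,-1,-2]
  R2 -= -2·R0 → [0,-2,4,2]
  R3 -= 2·R0 → [0,2,2,-6]
  R2 -= -2·R1 → [0,0,2,-2]
  R3 -= 2·R1 → [0,0,4,-2]
  R3 -= 2·R2 → [0,0,0,2]

L=[[1,0,0,0],[0,1,0,0],[-2,-2,1,0],[2,2,2,1]] U=[[1,2,1,-1],[0,1,-1,-2],[0,0,2,-2],[0,0,0,2]]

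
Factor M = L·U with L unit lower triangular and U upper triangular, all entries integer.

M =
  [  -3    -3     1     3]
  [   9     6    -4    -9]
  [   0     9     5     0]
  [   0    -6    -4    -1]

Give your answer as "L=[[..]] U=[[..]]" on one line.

L=[[1,0,0,0],[-3,1,0,0],[0,-3,1,0],[0,2,-1,1]] U=[[-3,-3,1,3],[0,-3,-1,0],[0,0,2,0],[0,0,0,-1]]

  R1 -= -3·R0 → [0,-3,-1,0]
  R2 -= 0·R0 → [0,9,5,0]
  R3 -= 0·R0 → [0,-6,-4,-1]
  R2 -= -3·R1 → [0,0,2,0]
  R3 -= 2·R1 → [0,0,-2,-1]
  R3 -= -1·R2 → [0,0,0,-1]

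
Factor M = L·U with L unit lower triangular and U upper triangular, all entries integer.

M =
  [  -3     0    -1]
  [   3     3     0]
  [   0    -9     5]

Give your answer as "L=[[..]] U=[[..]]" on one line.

L=[[1,0,0],[-1,1,0],[0,-3,1]] U=[[-3,0,-1],[0,3,-1],[0,0,2]]

  r1 -= -1·r0 → [0,3,-1]
  r2 -= 0·r0 → [0,-9,5]
  r2 -= -3·r1 → [0,0,2]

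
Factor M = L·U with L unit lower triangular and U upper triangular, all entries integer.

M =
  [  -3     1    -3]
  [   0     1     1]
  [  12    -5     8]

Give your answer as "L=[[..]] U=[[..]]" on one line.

  row1 -= 0·row0 → [0,1,1]
  row2 -= -4·row0 → [0,-1,-4]
  row2 -= -1·row1 → [0,0,-3]

L=[[1,0,0],[0,1,0],[-4,-1,1]] U=[[-3,1,-3],[0,1,1],[0,0,-3]]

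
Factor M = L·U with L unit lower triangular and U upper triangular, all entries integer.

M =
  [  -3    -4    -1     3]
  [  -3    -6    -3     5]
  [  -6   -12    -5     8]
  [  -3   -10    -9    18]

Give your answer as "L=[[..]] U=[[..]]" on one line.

L=[[1,0,0,0],[1,1,0,0],[2,2,1,0],[1,3,-2,1]] U=[[-3,-4,-1,3],[0,-2,-2,2],[0,0,1,-2],[0,0,0,5]]

  r1 -= 1·r0 → [0,-2,-2,2]
  r2 -= 2·r0 → [0,-4,-3,2]
  r3 -= 1·r0 → [0,-6,-8,15]
  r2 -= 2·r1 → [0,0,1,-2]
  r3 -= 3·r1 → [0,0,-2,9]
  r3 -= -2·r2 → [0,0,0,5]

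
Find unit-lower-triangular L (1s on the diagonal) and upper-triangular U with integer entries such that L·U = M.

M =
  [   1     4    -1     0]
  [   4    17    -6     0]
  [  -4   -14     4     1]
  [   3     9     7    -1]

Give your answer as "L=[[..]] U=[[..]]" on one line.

  R1 -= 4·R0 → [0,1,-2,0]
  R2 -= -4·R0 → [0,2,0,1]
  R3 -= 3·R0 → [0,-3,10,-1]
  R2 -= 2·R1 → [0,0,4,1]
  R3 -= -3·R1 → [0,0,4,-1]
  R3 -= 1·R2 → [0,0,0,-2]

L=[[1,0,0,0],[4,1,0,0],[-4,2,1,0],[3,-3,1,1]] U=[[1,4,-1,0],[0,1,-2,0],[0,0,4,1],[0,0,0,-2]]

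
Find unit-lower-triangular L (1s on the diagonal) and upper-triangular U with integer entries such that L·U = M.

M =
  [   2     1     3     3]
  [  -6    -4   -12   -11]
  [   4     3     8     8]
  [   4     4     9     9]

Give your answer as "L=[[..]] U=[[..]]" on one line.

L=[[1,0,0,0],[-3,1,0,0],[2,-1,1,0],[2,-2,3,1]] U=[[2,1,3,3],[0,-1,-3,-2],[0,0,-1,0],[0,0,0,-1]]

  row1 -= -3·row0 → [0,-1,-3,-2]
  row2 -= 2·row0 → [0,1,2,2]
  row3 -= 2·row0 → [0,2,3,3]
  row2 -= -1·row1 → [0,0,-1,0]
  row3 -= -2·row1 → [0,0,-3,-1]
  row3 -= 3·row2 → [0,0,0,-1]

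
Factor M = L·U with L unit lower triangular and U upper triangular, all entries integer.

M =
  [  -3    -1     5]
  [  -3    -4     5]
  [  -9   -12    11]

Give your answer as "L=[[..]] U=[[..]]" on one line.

L=[[1,0,0],[1,1,0],[3,3,1]] U=[[-3,-1,5],[0,-3,0],[0,0,-4]]

  R1 -= 1·R0 → [0,-3,0]
  R2 -= 3·R0 → [0,-9,-4]
  R2 -= 3·R1 → [0,0,-4]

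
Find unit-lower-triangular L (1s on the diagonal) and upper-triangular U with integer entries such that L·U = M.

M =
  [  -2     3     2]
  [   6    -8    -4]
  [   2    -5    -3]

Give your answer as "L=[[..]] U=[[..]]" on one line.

  r1 -= -3·r0 → [0,1,2]
  r2 -= -1·r0 → [0,-2,-1]
  r2 -= -2·r1 → [0,0,3]

L=[[1,0,0],[-3,1,0],[-1,-2,1]] U=[[-2,3,2],[0,1,2],[0,0,3]]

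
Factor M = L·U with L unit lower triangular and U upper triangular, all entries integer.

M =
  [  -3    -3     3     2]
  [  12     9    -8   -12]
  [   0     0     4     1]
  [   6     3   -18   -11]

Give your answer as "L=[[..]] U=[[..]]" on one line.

  r1 -= -4·r0 → [0,-3,4,-4]
  r2 -= 0·r0 → [0,0,4,1]
  r3 -= -2·r0 → [0,-3,-12,-7]
  r2 -= 0·r1 → [0,0,4,1]
  r3 -= 1·r1 → [0,0,-16,-3]
  r3 -= -4·r2 → [0,0,0,1]

L=[[1,0,0,0],[-4,1,0,0],[0,0,1,0],[-2,1,-4,1]] U=[[-3,-3,3,2],[0,-3,4,-4],[0,0,4,1],[0,0,0,1]]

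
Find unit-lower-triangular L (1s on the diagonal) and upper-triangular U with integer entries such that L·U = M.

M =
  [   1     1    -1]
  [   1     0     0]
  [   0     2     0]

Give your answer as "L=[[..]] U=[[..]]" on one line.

  r1 -= 1·r0 → [0,-1,1]
  r2 -= 0·r0 → [0,2,0]
  r2 -= -2·r1 → [0,0,2]

L=[[1,0,0],[1,1,0],[0,-2,1]] U=[[1,1,-1],[0,-1,1],[0,0,2]]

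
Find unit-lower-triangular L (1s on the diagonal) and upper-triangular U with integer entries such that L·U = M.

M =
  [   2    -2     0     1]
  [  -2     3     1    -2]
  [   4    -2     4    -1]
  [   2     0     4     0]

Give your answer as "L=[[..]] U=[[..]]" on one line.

  row1 -= -1·row0 → [0,1,1,-1]
  row2 -= 2·row0 → [0,2,4,-3]
  row3 -= 1·row0 → [0,2,4,-1]
  row2 -= 2·row1 → [0,0,2,-1]
  row3 -= 2·row1 → [0,0,2,1]
  row3 -= 1·row2 → [0,0,0,2]

L=[[1,0,0,0],[-1,1,0,0],[2,2,1,0],[1,2,1,1]] U=[[2,-2,0,1],[0,1,1,-1],[0,0,2,-1],[0,0,0,2]]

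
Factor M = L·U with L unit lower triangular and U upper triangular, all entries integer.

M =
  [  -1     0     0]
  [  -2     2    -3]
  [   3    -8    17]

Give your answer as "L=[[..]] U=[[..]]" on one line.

L=[[1,0,0],[2,1,0],[-3,-4,1]] U=[[-1,0,0],[0,2,-3],[0,0,5]]

  row1 -= 2·row0 → [0,2,-3]
  row2 -= -3·row0 → [0,-8,17]
  row2 -= -4·row1 → [0,0,5]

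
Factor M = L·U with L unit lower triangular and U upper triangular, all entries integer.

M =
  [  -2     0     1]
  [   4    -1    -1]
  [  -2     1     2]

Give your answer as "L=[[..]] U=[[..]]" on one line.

L=[[1,0,0],[-2,1,0],[1,-1,1]] U=[[-2,0,1],[0,-1,1],[0,0,2]]

  row1 -= -2·row0 → [0,-1,1]
  row2 -= 1·row0 → [0,1,1]
  row2 -= -1·row1 → [0,0,2]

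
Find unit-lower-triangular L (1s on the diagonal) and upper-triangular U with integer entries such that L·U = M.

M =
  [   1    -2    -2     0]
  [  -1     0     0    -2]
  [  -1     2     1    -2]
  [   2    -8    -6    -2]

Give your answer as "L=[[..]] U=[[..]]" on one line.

  r1 -= -1·r0 → [0,-2,-2,-2]
  r2 -= -1·r0 → [0,0,-1,-2]
  r3 -= 2·r0 → [0,-4,-2,-2]
  r2 -= 0·r1 → [0,0,-1,-2]
  r3 -= 2·r1 → [0,0,2,2]
  r3 -= -2·r2 → [0,0,0,-2]

L=[[1,0,0,0],[-1,1,0,0],[-1,0,1,0],[2,2,-2,1]] U=[[1,-2,-2,0],[0,-2,-2,-2],[0,0,-1,-2],[0,0,0,-2]]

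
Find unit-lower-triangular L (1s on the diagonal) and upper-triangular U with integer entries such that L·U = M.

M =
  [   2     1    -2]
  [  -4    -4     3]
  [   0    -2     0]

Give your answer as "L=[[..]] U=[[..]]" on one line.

  row1 -= -2·row0 → [0,-2,-1]
  row2 -= 0·row0 → [0,-2,0]
  row2 -= 1·row1 → [0,0,1]

L=[[1,0,0],[-2,1,0],[0,1,1]] U=[[2,1,-2],[0,-2,-1],[0,0,1]]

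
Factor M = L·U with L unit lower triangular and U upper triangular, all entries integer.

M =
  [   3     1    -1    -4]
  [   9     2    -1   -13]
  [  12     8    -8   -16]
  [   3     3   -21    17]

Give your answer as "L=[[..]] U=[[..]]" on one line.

  r1 -= 3·r0 → [0,-1,2,-1]
  r2 -= 4·r0 → [0,4,-4,0]
  r3 -= 1·r0 → [0,2,-20,21]
  r2 -= -4·r1 → [0,0,4,-4]
  r3 -= -2·r1 → [0,0,-16,19]
  r3 -= -4·r2 → [0,0,0,3]

L=[[1,0,0,0],[3,1,0,0],[4,-4,1,0],[1,-2,-4,1]] U=[[3,1,-1,-4],[0,-1,2,-1],[0,0,4,-4],[0,0,0,3]]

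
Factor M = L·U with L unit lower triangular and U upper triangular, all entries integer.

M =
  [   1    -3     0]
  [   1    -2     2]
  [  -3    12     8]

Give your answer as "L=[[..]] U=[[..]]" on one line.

L=[[1,0,0],[1,1,0],[-3,3,1]] U=[[1,-3,0],[0,1,2],[0,0,2]]

  row1 -= 1·row0 → [0,1,2]
  row2 -= -3·row0 → [0,3,8]
  row2 -= 3·row1 → [0,0,2]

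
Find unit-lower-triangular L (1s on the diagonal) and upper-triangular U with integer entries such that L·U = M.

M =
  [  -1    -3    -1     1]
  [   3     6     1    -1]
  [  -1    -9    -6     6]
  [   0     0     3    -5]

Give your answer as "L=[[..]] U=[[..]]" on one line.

  R1 -= -3·R0 → [0,-3,-2,2]
  R2 -= 1·R0 → [0,-6,-5,5]
  R3 -= 0·R0 → [0,0,3,-5]
  R2 -= 2·R1 → [0,0,-1,1]
  R3 -= 0·R1 → [0,0,3,-5]
  R3 -= -3·R2 → [0,0,0,-2]

L=[[1,0,0,0],[-3,1,0,0],[1,2,1,0],[0,0,-3,1]] U=[[-1,-3,-1,1],[0,-3,-2,2],[0,0,-1,1],[0,0,0,-2]]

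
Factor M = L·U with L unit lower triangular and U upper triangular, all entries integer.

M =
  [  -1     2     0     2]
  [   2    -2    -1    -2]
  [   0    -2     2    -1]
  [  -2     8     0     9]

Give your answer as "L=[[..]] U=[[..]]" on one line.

L=[[1,0,0,0],[-2,1,0,0],[0,-1,1,0],[2,2,2,1]] U=[[-1,2,0,2],[0,2,-1,2],[0,0,1,1],[0,0,0,-1]]

  row1 -= -2·row0 → [0,2,-1,2]
  row2 -= 0·row0 → [0,-2,2,-1]
  row3 -= 2·row0 → [0,4,0,5]
  row2 -= -1·row1 → [0,0,1,1]
  row3 -= 2·row1 → [0,0,2,1]
  row3 -= 2·row2 → [0,0,0,-1]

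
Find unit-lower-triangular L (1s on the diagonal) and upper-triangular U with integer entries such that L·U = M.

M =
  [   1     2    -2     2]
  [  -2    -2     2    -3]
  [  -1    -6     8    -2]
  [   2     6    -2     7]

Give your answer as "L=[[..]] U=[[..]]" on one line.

  r1 -= -2·r0 → [0,2,-2,1]
  r2 -= -1·r0 → [0,-4,6,0]
  r3 -= 2·r0 → [0,2,2,3]
  r2 -= -2·r1 → [0,0,2,2]
  r3 -= 1·r1 → [0,0,4,2]
  r3 -= 2·r2 → [0,0,0,-2]

L=[[1,0,0,0],[-2,1,0,0],[-1,-2,1,0],[2,1,2,1]] U=[[1,2,-2,2],[0,2,-2,1],[0,0,2,2],[0,0,0,-2]]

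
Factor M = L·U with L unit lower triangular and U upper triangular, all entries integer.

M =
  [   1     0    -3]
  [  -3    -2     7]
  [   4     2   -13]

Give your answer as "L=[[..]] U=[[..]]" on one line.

  r1 -= -3·r0 → [0,-2,-2]
  r2 -= 4·r0 → [0,2,-1]
  r2 -= -1·r1 → [0,0,-3]

L=[[1,0,0],[-3,1,0],[4,-1,1]] U=[[1,0,-3],[0,-2,-2],[0,0,-3]]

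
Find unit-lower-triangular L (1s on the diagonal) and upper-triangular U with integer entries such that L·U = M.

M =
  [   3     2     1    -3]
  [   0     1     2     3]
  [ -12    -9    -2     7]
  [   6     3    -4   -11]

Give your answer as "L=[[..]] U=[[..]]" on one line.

  row1 -= 0·row0 → [0,1,2,3]
  row2 -= -4·row0 → [0,-1,2,-5]
  row3 -= 2·row0 → [0,-1,-6,-5]
  row2 -= -1·row1 → [0,0,4,-2]
  row3 -= -1·row1 → [0,0,-4,-2]
  row3 -= -1·row2 → [0,0,0,-4]

L=[[1,0,0,0],[0,1,0,0],[-4,-1,1,0],[2,-1,-1,1]] U=[[3,2,1,-3],[0,1,2,3],[0,0,4,-2],[0,0,0,-4]]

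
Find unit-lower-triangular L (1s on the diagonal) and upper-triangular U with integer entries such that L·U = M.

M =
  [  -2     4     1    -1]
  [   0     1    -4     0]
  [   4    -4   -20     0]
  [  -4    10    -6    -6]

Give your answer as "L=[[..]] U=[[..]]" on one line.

L=[[1,0,0,0],[0,1,0,0],[-2,4,1,0],[2,2,0,1]] U=[[-2,4,1,-1],[0,1,-4,0],[0,0,-2,-2],[0,0,0,-4]]

  R1 -= 0·R0 → [0,1,-4,0]
  R2 -= -2·R0 → [0,4,-18,-2]
  R3 -= 2·R0 → [0,2,-8,-4]
  R2 -= 4·R1 → [0,0,-2,-2]
  R3 -= 2·R1 → [0,0,0,-4]
  R3 -= 0·R2 → [0,0,0,-4]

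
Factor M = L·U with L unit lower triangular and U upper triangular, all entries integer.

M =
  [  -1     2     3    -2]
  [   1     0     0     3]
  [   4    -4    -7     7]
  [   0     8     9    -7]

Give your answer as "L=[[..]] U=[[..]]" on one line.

  row1 -= -1·row0 → [0,2,3,1]
  row2 -= -4·row0 → [0,4,5,-1]
  row3 -= 0·row0 → [0,8,9,-7]
  row2 -= 2·row1 → [0,0,-1,-3]
  row3 -= 4·row1 → [0,0,-3,-11]
  row3 -= 3·row2 → [0,0,0,-2]

L=[[1,0,0,0],[-1,1,0,0],[-4,2,1,0],[0,4,3,1]] U=[[-1,2,3,-2],[0,2,3,1],[0,0,-1,-3],[0,0,0,-2]]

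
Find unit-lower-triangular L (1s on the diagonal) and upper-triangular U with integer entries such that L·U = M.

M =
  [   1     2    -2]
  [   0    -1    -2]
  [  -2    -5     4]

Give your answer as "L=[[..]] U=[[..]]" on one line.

L=[[1,0,0],[0,1,0],[-2,1,1]] U=[[1,2,-2],[0,-1,-2],[0,0,2]]

  r1 -= 0·r0 → [0,-1,-2]
  r2 -= -2·r0 → [0,-1,0]
  r2 -= 1·r1 → [0,0,2]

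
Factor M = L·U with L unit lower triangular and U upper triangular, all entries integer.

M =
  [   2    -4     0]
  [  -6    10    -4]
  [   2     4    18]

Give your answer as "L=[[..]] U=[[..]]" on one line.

  R1 -= -3·R0 → [0,-2,-4]
  R2 -= 1·R0 → [0,8,18]
  R2 -= -4·R1 → [0,0,2]

L=[[1,0,0],[-3,1,0],[1,-4,1]] U=[[2,-4,0],[0,-2,-4],[0,0,2]]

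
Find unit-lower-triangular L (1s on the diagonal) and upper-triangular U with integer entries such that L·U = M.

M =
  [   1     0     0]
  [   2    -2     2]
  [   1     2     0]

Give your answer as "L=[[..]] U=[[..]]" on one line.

  R1 -= 2·R0 → [0,-2,2]
  R2 -= 1·R0 → [0,2,0]
  R2 -= -1·R1 → [0,0,2]

L=[[1,0,0],[2,1,0],[1,-1,1]] U=[[1,0,0],[0,-2,2],[0,0,2]]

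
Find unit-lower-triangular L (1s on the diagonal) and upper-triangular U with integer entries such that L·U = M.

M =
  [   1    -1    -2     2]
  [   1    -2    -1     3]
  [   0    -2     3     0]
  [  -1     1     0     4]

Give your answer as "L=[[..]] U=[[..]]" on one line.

L=[[1,0,0,0],[1,1,0,0],[0,2,1,0],[-1,0,-2,1]] U=[[1,-1,-2,2],[0,-1,1,1],[0,0,1,-2],[0,0,0,2]]

  r1 -= 1·r0 → [0,-1,1,1]
  r2 -= 0·r0 → [0,-2,3,0]
  r3 -= -1·r0 → [0,0,-2,6]
  r2 -= 2·r1 → [0,0,1,-2]
  r3 -= 0·r1 → [0,0,-2,6]
  r3 -= -2·r2 → [0,0,0,2]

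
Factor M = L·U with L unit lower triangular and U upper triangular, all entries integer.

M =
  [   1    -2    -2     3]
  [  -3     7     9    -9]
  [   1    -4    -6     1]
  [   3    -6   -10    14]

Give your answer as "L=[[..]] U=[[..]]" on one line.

L=[[1,0,0,0],[-3,1,0,0],[1,-2,1,0],[3,0,-2,1]] U=[[1,-2,-2,3],[0,1,3,0],[0,0,2,-2],[0,0,0,1]]

  r1 -= -3·r0 → [0,1,3,0]
  r2 -= 1·r0 → [0,-2,-4,-2]
  r3 -= 3·r0 → [0,0,-4,5]
  r2 -= -2·r1 → [0,0,2,-2]
  r3 -= 0·r1 → [0,0,-4,5]
  r3 -= -2·r2 → [0,0,0,1]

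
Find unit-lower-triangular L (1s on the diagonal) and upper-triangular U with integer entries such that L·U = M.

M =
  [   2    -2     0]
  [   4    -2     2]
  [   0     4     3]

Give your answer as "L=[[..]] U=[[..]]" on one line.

L=[[1,0,0],[2,1,0],[0,2,1]] U=[[2,-2,0],[0,2,2],[0,0,-1]]

  r1 -= 2·r0 → [0,2,2]
  r2 -= 0·r0 → [0,4,3]
  r2 -= 2·r1 → [0,0,-1]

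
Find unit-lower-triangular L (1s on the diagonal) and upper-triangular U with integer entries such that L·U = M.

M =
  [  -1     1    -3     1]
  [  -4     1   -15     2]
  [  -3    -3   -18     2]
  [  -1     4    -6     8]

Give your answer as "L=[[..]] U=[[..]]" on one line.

  row1 -= 4·row0 → [0,-3,-3,-2]
  row2 -= 3·row0 → [0,-6,-9,-1]
  row3 -= 1·row0 → [0,3,-3,7]
  row2 -= 2·row1 → [0,0,-3,3]
  row3 -= -1·row1 → [0,0,-6,5]
  row3 -= 2·row2 → [0,0,0,-1]

L=[[1,0,0,0],[4,1,0,0],[3,2,1,0],[1,-1,2,1]] U=[[-1,1,-3,1],[0,-3,-3,-2],[0,0,-3,3],[0,0,0,-1]]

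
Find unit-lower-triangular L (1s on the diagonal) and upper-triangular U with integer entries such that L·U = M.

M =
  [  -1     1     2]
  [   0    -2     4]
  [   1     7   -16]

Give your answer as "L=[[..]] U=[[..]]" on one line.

  r1 -= 0·r0 → [0,-2,4]
  r2 -= -1·r0 → [0,8,-14]
  r2 -= -4·r1 → [0,0,2]

L=[[1,0,0],[0,1,0],[-1,-4,1]] U=[[-1,1,2],[0,-2,4],[0,0,2]]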